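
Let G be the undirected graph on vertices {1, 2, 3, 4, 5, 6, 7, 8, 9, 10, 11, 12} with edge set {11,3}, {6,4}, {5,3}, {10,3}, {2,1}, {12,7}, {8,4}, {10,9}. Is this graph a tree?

No

The graph has 12 vertices and 8 edges.
It is not connected, so it is not a tree.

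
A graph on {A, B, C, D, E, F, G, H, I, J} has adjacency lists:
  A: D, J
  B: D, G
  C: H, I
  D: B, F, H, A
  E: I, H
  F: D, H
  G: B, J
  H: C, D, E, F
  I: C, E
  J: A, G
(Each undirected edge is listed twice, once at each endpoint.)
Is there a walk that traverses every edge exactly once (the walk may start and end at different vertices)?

Degrees: A:2, B:2, C:2, D:4, E:2, F:2, G:2, H:4, I:2, J:2
Odd-degree vertices: none (0 total).
With 0 odd-degree vertices and all edges in one connected piece, an Eulerian trail exists.

Yes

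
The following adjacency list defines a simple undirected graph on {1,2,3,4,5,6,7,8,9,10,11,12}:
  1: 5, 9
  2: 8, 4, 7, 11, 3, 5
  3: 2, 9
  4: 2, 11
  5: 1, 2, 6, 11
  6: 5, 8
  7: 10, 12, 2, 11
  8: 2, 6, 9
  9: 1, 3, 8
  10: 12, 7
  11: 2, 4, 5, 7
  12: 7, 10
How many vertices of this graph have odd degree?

2

Degrees: 1:2, 2:6, 3:2, 4:2, 5:4, 6:2, 7:4, 8:3, 9:3, 10:2, 11:4, 12:2
Odd-degree vertices: 8, 9.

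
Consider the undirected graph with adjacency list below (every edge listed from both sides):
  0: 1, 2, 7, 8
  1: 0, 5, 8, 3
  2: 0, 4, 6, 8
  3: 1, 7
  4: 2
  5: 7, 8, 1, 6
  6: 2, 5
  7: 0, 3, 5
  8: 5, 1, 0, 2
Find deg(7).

3

Neighbors of 7: 0, 3, 5.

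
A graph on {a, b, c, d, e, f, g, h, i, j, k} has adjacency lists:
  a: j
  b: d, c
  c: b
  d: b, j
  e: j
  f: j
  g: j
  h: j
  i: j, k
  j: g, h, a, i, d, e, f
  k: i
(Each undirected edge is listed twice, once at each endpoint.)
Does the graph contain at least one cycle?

No

|V| = 11, |E| = 10, number of components = 1.
Since 10 = 11 - 1, the graph is a forest and contains no cycle.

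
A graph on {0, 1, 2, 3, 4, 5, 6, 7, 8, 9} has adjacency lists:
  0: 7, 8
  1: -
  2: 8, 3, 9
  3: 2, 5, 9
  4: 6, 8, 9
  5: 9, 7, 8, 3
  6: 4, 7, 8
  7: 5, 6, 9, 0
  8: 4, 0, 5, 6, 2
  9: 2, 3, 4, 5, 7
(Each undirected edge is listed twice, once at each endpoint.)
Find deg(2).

Neighbors of 2: 3, 8, 9.

3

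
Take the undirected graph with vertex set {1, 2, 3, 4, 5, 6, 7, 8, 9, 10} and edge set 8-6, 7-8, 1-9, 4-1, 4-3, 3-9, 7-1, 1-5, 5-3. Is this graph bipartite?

A valid 2-coloring puts {2, 4, 5, 6, 7, 9, 10} on one side and {1, 3, 8} on the other; every edge crosses between the two sides.

Yes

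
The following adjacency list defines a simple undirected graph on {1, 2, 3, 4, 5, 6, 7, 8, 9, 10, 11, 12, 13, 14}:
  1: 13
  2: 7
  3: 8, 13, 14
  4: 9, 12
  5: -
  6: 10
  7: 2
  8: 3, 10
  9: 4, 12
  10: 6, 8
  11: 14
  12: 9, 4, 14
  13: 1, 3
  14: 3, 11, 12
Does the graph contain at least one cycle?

Yes

|V| = 14, |E| = 12, number of components = 3.
One cycle is 12-4-9-12.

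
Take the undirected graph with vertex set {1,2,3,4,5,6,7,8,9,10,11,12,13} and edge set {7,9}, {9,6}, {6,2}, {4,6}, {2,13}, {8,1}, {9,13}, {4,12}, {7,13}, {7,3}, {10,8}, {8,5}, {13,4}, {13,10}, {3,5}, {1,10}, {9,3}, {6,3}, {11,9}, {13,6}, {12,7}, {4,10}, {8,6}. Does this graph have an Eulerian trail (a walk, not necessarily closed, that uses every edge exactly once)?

Degrees: 1:2, 2:2, 3:4, 4:4, 5:2, 6:6, 7:4, 8:4, 9:5, 10:4, 11:1, 12:2, 13:6
Odd-degree vertices: 9, 11 (2 total).
With 2 odd-degree vertices and all edges in one connected piece, an Eulerian trail exists (from 9 to 11).

Yes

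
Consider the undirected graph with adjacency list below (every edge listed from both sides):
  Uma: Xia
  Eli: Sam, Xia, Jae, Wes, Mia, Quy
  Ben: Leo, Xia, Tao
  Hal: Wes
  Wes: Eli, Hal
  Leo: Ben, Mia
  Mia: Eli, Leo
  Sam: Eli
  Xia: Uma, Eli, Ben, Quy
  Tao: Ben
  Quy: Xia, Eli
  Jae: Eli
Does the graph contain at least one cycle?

|V| = 12, |E| = 13, number of components = 1.
One cycle is Xia-Quy-Eli-Mia-Leo-Ben-Xia.

Yes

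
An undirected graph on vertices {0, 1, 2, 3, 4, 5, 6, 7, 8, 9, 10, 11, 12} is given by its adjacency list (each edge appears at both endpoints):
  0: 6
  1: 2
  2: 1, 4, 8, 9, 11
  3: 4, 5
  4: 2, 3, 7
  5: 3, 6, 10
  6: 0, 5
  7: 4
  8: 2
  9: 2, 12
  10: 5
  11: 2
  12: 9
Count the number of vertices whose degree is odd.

Degrees: 0:1, 1:1, 2:5, 3:2, 4:3, 5:3, 6:2, 7:1, 8:1, 9:2, 10:1, 11:1, 12:1
Odd-degree vertices: 0, 1, 2, 4, 5, 7, 8, 10, 11, 12.

10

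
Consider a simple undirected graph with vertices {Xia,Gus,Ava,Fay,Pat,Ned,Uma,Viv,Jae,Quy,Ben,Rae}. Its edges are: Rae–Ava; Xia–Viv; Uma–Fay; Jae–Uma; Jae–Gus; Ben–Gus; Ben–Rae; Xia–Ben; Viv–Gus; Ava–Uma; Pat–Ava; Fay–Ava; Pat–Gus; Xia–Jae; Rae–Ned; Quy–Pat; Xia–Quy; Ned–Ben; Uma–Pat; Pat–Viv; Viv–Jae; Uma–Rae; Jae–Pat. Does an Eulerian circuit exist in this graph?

Degrees: Xia:4, Gus:4, Ava:4, Fay:2, Pat:6, Ned:2, Uma:5, Viv:4, Jae:5, Quy:2, Ben:4, Rae:4
Vertices with odd degree: Uma, Jae. An Eulerian circuit requires all degrees even.

No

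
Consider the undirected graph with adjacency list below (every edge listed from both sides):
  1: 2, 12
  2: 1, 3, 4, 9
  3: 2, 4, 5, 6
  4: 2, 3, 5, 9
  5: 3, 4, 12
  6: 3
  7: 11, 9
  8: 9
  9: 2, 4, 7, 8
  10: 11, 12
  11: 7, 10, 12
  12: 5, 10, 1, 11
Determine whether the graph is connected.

Yes

A breadth-first search from 1 visits 1, 2, 12, 3, 9, 4, 5, 11, 10, 6, 7, 8 — all 12 vertices — so the graph is connected.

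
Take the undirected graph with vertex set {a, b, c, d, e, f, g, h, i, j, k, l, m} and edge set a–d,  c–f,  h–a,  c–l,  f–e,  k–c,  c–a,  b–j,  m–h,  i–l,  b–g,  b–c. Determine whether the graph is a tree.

Yes

The graph has 13 vertices and 12 edges.
It is connected with exactly 12 edges, hence acyclic — it is a tree.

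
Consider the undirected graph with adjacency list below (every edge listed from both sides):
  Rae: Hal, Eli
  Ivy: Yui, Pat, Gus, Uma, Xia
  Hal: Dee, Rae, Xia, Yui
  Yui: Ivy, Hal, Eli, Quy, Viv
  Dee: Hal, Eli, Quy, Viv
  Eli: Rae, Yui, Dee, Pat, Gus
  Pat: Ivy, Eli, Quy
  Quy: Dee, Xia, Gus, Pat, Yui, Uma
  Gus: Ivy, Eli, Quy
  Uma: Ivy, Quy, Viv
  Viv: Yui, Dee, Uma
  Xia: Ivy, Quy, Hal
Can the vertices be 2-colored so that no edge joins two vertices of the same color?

Yes

Partition the vertices as {Ivy, Hal, Eli, Quy, Viv} vs {Rae, Yui, Dee, Pat, Gus, Uma, Xia}. Each listed edge has one endpoint in each part, so the graph is bipartite.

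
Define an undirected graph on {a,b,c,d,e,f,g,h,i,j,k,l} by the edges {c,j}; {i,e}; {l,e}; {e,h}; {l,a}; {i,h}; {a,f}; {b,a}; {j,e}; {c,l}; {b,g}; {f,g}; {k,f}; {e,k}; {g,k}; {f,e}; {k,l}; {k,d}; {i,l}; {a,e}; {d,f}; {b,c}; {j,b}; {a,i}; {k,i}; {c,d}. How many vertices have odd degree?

Degrees: a:5, b:4, c:4, d:3, e:7, f:5, g:3, h:2, i:5, j:3, k:6, l:5
Odd-degree vertices: a, d, e, f, g, i, j, l.

8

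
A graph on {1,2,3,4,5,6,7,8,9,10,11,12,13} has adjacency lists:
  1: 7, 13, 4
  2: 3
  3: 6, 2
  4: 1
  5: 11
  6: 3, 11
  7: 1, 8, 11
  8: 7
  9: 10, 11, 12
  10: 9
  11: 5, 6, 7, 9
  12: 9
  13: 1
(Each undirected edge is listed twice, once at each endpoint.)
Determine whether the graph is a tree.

|V| = 13, |E| = 12.
Connected and |E| = |V| - 1, which characterizes a tree.

Yes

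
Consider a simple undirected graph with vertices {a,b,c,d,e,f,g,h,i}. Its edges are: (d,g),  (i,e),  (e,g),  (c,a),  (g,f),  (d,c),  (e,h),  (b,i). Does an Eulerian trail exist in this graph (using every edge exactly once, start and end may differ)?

No

Degrees: a:1, b:1, c:2, d:2, e:3, f:1, g:3, h:1, i:2
Odd-degree vertices: a, b, e, f, g, h (6 total).
An Eulerian trail requires 0 or 2 odd-degree vertices; here there are 6.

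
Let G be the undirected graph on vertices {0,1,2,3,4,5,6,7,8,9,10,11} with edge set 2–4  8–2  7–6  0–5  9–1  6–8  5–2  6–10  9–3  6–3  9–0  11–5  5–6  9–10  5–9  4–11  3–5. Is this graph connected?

A breadth-first search from 0 visits 0, 5, 9, 2, 6, 11, 3, 1, 10, 8, 4, 7 — all 12 vertices — so the graph is connected.

Yes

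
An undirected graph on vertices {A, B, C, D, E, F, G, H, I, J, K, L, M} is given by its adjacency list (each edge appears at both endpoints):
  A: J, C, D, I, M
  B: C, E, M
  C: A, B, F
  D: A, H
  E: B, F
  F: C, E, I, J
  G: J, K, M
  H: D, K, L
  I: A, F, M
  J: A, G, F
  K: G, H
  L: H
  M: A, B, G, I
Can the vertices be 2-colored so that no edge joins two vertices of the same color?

A-I-M-A is an odd cycle (length 3), and a bipartite graph can contain only even cycles.

No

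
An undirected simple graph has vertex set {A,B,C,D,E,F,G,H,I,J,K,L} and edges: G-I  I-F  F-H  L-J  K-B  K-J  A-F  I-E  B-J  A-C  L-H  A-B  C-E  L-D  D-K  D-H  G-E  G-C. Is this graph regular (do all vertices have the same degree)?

Yes

Degrees: A:3, B:3, C:3, D:3, E:3, F:3, G:3, H:3, I:3, J:3, K:3, L:3
All degrees equal 3; the graph is regular.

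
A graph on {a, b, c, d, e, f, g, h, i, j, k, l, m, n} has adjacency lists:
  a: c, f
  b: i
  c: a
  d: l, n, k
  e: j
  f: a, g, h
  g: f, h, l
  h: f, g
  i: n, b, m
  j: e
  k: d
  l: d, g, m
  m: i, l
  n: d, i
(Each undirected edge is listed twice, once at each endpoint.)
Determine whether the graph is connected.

No

Component: {e, j}
Component: {a, b, c, d, f, g, h, i, k, l, m, n}
No edge joins these 2 groups, so the graph is disconnected.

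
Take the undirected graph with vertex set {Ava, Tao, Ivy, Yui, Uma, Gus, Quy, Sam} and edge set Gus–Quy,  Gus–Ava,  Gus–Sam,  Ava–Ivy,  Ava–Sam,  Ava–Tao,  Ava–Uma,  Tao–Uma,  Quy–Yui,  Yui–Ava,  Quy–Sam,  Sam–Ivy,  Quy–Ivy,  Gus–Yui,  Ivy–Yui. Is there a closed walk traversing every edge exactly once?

Degrees: Ava:6, Tao:2, Ivy:4, Yui:4, Uma:2, Gus:4, Quy:4, Sam:4
Every vertex has even degree and the edges form a single connected piece, so an Eulerian circuit exists.

Yes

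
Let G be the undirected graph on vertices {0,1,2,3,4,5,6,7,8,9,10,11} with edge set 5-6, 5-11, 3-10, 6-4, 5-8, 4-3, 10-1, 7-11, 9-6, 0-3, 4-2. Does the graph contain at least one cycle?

The graph has 12 vertices, 11 edges, and 1 connected component.
Since 11 = 12 - 1, the graph is a forest and contains no cycle.

No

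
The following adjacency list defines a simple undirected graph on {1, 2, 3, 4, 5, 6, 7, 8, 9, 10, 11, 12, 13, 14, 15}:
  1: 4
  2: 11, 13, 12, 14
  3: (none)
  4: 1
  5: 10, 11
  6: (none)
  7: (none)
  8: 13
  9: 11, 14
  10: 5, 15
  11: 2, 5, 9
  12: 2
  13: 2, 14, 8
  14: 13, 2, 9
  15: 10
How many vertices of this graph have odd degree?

Degrees: 1:1, 2:4, 3:0, 4:1, 5:2, 6:0, 7:0, 8:1, 9:2, 10:2, 11:3, 12:1, 13:3, 14:3, 15:1
Odd-degree vertices: 1, 4, 8, 11, 12, 13, 14, 15.

8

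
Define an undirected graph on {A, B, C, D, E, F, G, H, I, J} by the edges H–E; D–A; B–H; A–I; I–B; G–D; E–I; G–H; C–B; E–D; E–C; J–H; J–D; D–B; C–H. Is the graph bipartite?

No

B-C-H-B is an odd cycle (length 3), and a bipartite graph can contain only even cycles.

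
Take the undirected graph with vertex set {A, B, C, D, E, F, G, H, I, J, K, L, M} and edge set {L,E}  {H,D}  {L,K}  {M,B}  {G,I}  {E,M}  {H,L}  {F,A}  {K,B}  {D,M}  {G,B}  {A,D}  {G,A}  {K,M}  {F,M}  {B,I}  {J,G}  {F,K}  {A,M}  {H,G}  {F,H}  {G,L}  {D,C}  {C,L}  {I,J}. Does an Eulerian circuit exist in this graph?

Degrees: A:4, B:4, C:2, D:4, E:2, F:4, G:6, H:4, I:3, J:2, K:4, L:5, M:6
Vertices with odd degree: I, L. An Eulerian circuit requires all degrees even.

No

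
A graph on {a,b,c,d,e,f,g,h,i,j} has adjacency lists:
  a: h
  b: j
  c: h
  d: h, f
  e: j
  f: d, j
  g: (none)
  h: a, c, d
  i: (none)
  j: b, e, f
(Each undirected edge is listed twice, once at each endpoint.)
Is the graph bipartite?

Yes

A valid 2-coloring puts {b, e, f, g, h, i} on one side and {a, c, d, j} on the other; every edge crosses between the two sides.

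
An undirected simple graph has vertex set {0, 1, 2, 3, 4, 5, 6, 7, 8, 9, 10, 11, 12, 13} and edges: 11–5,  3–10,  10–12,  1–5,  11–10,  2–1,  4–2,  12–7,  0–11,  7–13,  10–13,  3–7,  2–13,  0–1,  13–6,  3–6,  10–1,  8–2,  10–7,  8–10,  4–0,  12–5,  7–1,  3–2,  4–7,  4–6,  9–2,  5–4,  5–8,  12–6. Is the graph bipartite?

No

10-7-13-10 is an odd cycle (length 3), and a bipartite graph can contain only even cycles.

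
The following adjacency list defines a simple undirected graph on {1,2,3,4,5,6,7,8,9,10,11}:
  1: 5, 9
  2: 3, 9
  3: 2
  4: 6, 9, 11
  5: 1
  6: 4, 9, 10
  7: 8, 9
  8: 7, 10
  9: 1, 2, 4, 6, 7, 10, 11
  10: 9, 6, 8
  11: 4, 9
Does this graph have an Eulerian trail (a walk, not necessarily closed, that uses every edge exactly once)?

Degrees: 1:2, 2:2, 3:1, 4:3, 5:1, 6:3, 7:2, 8:2, 9:7, 10:3, 11:2
Odd-degree vertices: 3, 4, 5, 6, 9, 10 (6 total).
An Eulerian trail requires 0 or 2 odd-degree vertices; here there are 6.

No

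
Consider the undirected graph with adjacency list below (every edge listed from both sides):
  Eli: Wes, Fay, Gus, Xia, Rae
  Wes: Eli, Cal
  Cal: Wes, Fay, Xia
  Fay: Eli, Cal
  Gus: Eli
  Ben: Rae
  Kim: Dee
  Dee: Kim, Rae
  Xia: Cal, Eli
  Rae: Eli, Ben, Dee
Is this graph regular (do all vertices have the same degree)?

No

Degrees: Eli:5, Wes:2, Cal:3, Fay:2, Gus:1, Ben:1, Kim:1, Dee:2, Xia:2, Rae:3
Vertex Gus has degree 1 while Eli has degree 5, so the graph is not regular.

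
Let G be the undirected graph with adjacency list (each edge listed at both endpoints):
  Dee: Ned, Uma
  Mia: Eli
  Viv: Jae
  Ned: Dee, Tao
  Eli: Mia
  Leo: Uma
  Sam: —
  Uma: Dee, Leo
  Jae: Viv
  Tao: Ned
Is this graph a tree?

No

|V| = 10, |E| = 6.
It is not connected, so it is not a tree.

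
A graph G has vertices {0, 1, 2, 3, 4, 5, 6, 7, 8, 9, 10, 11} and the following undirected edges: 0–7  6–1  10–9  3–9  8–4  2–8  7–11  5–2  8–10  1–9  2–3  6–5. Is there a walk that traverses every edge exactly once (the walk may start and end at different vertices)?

Degrees: 0:1, 1:2, 2:3, 3:2, 4:1, 5:2, 6:2, 7:2, 8:3, 9:3, 10:2, 11:1
Odd-degree vertices: 0, 2, 4, 8, 9, 11 (6 total).
An Eulerian trail requires 0 or 2 odd-degree vertices; here there are 6.

No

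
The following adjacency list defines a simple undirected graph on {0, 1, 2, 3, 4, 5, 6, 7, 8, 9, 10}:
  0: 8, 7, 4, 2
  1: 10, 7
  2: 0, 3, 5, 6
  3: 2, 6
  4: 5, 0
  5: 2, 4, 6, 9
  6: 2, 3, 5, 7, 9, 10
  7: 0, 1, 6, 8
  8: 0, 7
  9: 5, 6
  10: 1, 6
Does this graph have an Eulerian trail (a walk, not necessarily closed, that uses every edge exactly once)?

Degrees: 0:4, 1:2, 2:4, 3:2, 4:2, 5:4, 6:6, 7:4, 8:2, 9:2, 10:2
Odd-degree vertices: none (0 total).
The non-isolated vertices are connected and exactly 0 have odd degree, so an Eulerian trail exists.

Yes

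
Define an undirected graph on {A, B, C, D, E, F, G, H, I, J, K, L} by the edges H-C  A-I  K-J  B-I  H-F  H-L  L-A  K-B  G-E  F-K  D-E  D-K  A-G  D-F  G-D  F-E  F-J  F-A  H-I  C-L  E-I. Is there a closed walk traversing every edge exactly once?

Degrees: A:4, B:2, C:2, D:4, E:4, F:6, G:3, H:4, I:4, J:2, K:4, L:3
Vertices with odd degree: G, L. An Eulerian circuit requires all degrees even.

No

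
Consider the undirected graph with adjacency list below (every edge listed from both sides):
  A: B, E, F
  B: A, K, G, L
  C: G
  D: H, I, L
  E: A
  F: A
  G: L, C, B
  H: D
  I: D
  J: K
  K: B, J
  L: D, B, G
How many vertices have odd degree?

Degrees: A:3, B:4, C:1, D:3, E:1, F:1, G:3, H:1, I:1, J:1, K:2, L:3
Odd-degree vertices: A, C, D, E, F, G, H, I, J, L.

10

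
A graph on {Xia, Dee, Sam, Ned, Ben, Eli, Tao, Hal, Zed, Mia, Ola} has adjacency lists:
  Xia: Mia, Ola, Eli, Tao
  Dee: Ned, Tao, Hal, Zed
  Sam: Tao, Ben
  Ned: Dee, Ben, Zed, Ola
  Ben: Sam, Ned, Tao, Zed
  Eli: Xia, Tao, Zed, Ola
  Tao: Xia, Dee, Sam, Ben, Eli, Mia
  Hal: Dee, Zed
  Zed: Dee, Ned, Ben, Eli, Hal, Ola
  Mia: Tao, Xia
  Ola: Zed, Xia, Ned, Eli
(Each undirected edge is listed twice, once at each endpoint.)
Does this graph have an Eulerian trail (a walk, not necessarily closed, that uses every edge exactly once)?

Degrees: Xia:4, Dee:4, Sam:2, Ned:4, Ben:4, Eli:4, Tao:6, Hal:2, Zed:6, Mia:2, Ola:4
Odd-degree vertices: none (0 total).
The non-isolated vertices are connected and exactly 0 have odd degree, so an Eulerian trail exists.

Yes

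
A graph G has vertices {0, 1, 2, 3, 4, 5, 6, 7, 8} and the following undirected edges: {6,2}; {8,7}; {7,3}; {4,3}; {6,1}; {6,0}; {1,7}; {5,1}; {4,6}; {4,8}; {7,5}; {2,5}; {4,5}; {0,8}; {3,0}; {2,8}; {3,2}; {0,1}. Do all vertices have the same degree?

Degrees: 0:4, 1:4, 2:4, 3:4, 4:4, 5:4, 6:4, 7:4, 8:4
All degrees equal 4; the graph is regular.

Yes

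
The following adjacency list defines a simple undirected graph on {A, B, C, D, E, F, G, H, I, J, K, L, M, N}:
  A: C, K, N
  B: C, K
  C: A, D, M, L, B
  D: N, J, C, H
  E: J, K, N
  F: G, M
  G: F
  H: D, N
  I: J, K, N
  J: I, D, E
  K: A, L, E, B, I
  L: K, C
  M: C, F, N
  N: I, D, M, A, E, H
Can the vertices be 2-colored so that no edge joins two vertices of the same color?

No

The cycle H-D-N-H has length 3, which is odd, so the graph is not bipartite.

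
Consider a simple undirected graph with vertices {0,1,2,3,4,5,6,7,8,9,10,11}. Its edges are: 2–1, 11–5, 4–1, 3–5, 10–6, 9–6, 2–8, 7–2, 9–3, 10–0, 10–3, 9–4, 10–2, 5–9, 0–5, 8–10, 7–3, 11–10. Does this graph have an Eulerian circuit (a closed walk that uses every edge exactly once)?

Degrees: 0:2, 1:2, 2:4, 3:4, 4:2, 5:4, 6:2, 7:2, 8:2, 9:4, 10:6, 11:2
Every vertex has even degree and the edges form a single connected piece, so an Eulerian circuit exists.

Yes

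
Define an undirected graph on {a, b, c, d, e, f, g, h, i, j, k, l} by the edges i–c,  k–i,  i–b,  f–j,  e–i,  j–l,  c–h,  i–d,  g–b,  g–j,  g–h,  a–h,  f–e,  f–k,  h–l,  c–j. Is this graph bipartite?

g-b-i-c-h-g is an odd cycle (length 5), and a bipartite graph can contain only even cycles.

No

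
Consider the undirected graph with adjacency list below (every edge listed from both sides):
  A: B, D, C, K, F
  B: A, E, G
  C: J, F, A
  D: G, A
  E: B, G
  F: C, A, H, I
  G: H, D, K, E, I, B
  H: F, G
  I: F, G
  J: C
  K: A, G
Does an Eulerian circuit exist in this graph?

No

Degrees: A:5, B:3, C:3, D:2, E:2, F:4, G:6, H:2, I:2, J:1, K:2
A, B, C, J have odd degree; an Eulerian circuit needs every degree to be even, so none exists.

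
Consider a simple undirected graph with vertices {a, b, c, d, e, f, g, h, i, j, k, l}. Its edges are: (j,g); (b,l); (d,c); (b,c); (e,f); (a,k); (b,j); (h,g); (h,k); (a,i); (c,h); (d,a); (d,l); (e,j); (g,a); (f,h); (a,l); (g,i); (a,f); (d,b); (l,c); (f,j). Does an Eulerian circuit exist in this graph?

Degrees: a:6, b:4, c:4, d:4, e:2, f:4, g:4, h:4, i:2, j:4, k:2, l:4
All degrees are even and the non-isolated vertices are connected — an Eulerian circuit exists.

Yes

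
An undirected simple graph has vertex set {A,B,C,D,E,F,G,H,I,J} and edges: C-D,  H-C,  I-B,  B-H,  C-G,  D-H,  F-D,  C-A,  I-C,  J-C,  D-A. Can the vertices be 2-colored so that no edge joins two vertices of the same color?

The cycle A-D-C-A has length 3, which is odd, so the graph is not bipartite.

No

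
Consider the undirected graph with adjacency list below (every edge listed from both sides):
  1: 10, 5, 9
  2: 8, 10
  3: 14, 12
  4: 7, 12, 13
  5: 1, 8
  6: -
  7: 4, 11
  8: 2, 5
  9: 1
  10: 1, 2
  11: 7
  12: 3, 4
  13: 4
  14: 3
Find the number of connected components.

Component: {6}
Component: {1, 2, 5, 8, 9, 10}
Component: {3, 4, 7, 11, 12, 13, 14}

3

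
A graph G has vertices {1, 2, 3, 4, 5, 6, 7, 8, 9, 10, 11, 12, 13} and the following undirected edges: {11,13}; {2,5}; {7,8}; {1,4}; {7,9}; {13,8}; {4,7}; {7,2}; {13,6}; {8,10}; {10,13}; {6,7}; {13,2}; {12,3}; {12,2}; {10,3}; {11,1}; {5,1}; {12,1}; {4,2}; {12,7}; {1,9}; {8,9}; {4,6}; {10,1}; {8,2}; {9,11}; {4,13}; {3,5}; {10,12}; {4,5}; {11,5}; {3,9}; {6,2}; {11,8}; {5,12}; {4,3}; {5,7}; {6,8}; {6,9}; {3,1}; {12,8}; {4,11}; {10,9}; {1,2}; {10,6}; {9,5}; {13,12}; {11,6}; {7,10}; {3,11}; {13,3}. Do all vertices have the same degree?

Degrees: 1:8, 2:8, 3:8, 4:8, 5:8, 6:8, 7:8, 8:8, 9:8, 10:8, 11:8, 12:8, 13:8
All degrees equal 8; the graph is regular.

Yes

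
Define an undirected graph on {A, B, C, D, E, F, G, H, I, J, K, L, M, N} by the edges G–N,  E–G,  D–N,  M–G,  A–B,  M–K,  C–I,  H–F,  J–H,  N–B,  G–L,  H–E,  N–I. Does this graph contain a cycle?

No

The graph has 14 vertices, 13 edges, and 1 connected component.
A forest on 14 vertices with 1 component has exactly 13 edges, which matches — so no cycle.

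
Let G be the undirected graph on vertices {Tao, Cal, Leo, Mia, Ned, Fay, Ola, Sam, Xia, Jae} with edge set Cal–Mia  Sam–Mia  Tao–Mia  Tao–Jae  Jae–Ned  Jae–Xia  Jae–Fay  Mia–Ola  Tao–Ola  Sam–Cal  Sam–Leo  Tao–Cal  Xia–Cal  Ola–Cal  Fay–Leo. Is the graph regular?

No

Degrees: Tao:4, Cal:5, Leo:2, Mia:4, Ned:1, Fay:2, Ola:3, Sam:3, Xia:2, Jae:4
Degrees are not all equal (e.g. deg(Ned)=1 but deg(Cal)=5); not regular.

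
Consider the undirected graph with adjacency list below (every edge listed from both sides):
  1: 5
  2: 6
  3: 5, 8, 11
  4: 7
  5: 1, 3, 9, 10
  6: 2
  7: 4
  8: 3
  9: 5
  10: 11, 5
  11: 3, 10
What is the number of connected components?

Component: {2, 6}
Component: {4, 7}
Component: {1, 3, 5, 8, 9, 10, 11}

3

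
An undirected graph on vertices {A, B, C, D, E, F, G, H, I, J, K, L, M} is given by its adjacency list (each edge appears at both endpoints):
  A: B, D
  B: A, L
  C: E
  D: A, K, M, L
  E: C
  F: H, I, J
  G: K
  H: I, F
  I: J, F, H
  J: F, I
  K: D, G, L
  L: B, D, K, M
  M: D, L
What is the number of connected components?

Component: {C, E}
Component: {F, H, I, J}
Component: {A, B, D, G, K, L, M}

3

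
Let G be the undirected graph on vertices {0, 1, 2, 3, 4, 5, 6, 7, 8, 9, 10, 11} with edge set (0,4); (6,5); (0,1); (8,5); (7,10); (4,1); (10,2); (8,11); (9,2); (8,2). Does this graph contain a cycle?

Yes

|V| = 12, |E| = 10, number of components = 3.
One cycle is 0-1-4-0.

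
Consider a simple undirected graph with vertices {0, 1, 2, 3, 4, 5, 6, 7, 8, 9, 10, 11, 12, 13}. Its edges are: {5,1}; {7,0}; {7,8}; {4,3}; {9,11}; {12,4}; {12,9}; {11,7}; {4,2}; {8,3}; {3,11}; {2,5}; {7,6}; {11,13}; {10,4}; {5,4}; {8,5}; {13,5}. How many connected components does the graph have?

1

Component: {0, 1, 2, 3, 4, 5, 6, 7, 8, 9, 10, 11, 12, 13}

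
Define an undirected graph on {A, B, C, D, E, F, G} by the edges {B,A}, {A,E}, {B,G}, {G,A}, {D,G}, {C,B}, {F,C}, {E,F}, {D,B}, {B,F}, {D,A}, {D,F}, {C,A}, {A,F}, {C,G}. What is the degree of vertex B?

Neighbors of B: A, C, D, F, G.

5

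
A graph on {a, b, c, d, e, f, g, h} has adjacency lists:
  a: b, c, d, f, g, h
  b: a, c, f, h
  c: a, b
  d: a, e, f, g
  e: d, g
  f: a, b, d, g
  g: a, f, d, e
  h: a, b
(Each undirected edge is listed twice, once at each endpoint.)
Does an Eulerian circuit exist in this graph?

Yes

Degrees: a:6, b:4, c:2, d:4, e:2, f:4, g:4, h:2
Every vertex has even degree and the edges form a single connected piece, so an Eulerian circuit exists.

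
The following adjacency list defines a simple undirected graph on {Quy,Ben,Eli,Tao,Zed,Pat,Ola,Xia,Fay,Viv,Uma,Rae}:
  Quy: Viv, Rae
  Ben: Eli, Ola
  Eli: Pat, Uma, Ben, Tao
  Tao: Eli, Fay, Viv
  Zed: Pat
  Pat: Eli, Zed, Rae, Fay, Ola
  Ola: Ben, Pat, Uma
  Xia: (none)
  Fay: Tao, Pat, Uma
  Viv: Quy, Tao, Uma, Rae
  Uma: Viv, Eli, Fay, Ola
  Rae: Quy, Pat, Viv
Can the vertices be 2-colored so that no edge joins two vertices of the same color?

No

Quy-Viv-Rae-Quy is an odd cycle (length 3), and a bipartite graph can contain only even cycles.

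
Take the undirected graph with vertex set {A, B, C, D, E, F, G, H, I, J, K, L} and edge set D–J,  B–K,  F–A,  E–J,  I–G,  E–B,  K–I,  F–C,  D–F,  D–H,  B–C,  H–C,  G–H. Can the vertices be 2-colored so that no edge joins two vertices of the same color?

Partition the vertices as {B, F, H, I, J, L} vs {A, C, D, E, G, K}. Each listed edge has one endpoint in each part, so the graph is bipartite.

Yes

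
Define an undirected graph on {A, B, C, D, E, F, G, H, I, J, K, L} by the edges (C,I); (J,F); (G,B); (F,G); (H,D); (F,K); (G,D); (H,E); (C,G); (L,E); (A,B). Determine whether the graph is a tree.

Yes

The graph has 12 vertices and 11 edges.
Connected and |E| = |V| - 1, which characterizes a tree.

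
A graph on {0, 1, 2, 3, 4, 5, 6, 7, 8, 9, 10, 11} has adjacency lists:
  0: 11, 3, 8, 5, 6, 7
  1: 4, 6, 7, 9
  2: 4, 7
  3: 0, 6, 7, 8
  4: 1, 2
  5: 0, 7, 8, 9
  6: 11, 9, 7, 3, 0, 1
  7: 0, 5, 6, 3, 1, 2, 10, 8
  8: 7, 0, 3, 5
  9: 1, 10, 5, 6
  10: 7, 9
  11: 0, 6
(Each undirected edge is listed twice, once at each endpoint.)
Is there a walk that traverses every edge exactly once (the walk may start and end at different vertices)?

Degrees: 0:6, 1:4, 2:2, 3:4, 4:2, 5:4, 6:6, 7:8, 8:4, 9:4, 10:2, 11:2
Odd-degree vertices: none (0 total).
With 0 odd-degree vertices and all edges in one connected piece, an Eulerian trail exists.

Yes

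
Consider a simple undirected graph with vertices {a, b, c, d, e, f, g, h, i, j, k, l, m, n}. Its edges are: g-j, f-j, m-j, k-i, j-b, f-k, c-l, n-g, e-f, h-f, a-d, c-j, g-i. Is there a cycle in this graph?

|V| = 14, |E| = 13, number of components = 2.
One cycle is j-g-i-k-f-j.

Yes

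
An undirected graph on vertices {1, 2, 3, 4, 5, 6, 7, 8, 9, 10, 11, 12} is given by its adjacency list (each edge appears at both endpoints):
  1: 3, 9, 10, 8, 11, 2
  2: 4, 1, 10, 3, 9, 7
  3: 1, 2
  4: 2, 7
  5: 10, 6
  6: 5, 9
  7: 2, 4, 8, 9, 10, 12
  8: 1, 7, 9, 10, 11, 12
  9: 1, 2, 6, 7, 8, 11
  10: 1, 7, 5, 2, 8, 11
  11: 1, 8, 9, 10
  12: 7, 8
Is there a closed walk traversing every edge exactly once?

Yes

Degrees: 1:6, 2:6, 3:2, 4:2, 5:2, 6:2, 7:6, 8:6, 9:6, 10:6, 11:4, 12:2
All degrees are even and the non-isolated vertices are connected — an Eulerian circuit exists.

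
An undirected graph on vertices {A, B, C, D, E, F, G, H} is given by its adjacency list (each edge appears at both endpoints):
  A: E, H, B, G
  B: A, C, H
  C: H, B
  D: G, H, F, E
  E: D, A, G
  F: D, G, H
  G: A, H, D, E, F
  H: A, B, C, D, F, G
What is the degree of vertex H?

6

Neighbors of H: A, B, C, D, F, G.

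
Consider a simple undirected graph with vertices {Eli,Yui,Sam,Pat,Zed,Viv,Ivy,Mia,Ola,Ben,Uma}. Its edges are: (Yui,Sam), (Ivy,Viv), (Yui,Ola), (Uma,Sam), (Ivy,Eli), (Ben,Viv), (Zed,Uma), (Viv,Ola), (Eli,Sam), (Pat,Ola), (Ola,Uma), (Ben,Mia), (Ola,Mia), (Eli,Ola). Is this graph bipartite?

Yes

Color {Sam, Zed, Ivy, Ola, Ben} black and {Eli, Yui, Pat, Viv, Mia, Uma} white. No edge joins two same-colored vertices, so the graph is bipartite.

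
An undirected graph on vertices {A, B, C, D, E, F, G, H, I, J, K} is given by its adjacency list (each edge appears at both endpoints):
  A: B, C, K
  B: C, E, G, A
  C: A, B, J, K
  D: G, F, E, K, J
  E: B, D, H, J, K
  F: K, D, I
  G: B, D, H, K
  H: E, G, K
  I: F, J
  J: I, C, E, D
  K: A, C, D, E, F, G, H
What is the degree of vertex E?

5

Neighbors of E: B, D, H, J, K.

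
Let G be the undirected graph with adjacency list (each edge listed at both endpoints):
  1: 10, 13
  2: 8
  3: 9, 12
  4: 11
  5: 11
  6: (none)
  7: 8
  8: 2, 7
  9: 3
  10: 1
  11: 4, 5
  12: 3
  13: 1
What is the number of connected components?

5

Component: {6}
Component: {1, 10, 13}
Component: {2, 7, 8}
Component: {3, 9, 12}
Component: {4, 5, 11}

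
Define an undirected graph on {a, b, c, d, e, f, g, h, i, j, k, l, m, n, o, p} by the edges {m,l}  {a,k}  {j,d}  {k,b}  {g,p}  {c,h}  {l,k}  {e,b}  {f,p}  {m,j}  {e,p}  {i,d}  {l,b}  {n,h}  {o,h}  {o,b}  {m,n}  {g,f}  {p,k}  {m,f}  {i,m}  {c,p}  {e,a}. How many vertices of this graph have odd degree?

6

Degrees: a:2, b:4, c:2, d:2, e:3, f:3, g:2, h:3, i:2, j:2, k:4, l:3, m:5, n:2, o:2, p:5
Odd-degree vertices: e, f, h, l, m, p.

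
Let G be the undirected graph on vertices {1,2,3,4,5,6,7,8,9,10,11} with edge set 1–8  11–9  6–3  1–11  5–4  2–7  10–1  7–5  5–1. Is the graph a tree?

|V| = 11, |E| = 9.
It is not connected, so it is not a tree.

No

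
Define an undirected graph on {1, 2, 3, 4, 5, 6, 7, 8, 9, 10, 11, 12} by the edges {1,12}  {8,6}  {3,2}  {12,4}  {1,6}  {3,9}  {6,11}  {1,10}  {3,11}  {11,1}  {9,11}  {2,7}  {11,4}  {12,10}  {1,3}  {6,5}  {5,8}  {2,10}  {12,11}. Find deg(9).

Neighbors of 9: 3, 11.

2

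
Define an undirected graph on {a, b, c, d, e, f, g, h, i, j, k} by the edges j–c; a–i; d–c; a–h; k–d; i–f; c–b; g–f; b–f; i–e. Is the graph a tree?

|V| = 11, |E| = 10.
Connected and |E| = |V| - 1, which characterizes a tree.

Yes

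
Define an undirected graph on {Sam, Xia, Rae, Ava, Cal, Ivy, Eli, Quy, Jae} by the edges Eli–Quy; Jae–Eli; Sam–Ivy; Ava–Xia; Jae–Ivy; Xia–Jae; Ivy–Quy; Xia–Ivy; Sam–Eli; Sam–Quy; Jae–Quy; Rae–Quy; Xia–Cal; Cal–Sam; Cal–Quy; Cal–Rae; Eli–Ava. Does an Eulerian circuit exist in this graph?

Yes

Degrees: Sam:4, Xia:4, Rae:2, Ava:2, Cal:4, Ivy:4, Eli:4, Quy:6, Jae:4
All degrees are even and the non-isolated vertices are connected — an Eulerian circuit exists.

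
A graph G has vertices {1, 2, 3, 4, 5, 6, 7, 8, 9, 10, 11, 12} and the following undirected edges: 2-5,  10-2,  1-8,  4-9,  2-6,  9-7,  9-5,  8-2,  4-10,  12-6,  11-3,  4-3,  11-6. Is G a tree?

The graph has 12 vertices and 13 edges.
A tree on 12 vertices has exactly 11 edges; this graph has 13, so it contains a cycle and is not a tree.

No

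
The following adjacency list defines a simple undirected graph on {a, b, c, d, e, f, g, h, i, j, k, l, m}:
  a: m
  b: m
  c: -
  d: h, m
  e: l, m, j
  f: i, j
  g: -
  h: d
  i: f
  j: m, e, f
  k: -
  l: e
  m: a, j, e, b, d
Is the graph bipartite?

The cycle e-j-m-e has length 3, which is odd, so the graph is not bipartite.

No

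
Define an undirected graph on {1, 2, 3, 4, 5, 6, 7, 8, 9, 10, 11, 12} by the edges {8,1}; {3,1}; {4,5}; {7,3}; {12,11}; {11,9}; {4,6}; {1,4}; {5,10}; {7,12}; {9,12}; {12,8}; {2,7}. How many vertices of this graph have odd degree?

Degrees: 1:3, 2:1, 3:2, 4:3, 5:2, 6:1, 7:3, 8:2, 9:2, 10:1, 11:2, 12:4
Odd-degree vertices: 1, 2, 4, 6, 7, 10.

6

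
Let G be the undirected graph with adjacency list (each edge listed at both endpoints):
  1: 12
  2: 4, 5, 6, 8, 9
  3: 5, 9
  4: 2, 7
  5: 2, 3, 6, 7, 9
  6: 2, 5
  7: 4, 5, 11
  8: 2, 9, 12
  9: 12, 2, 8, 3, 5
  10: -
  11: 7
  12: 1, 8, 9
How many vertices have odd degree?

Degrees: 1:1, 2:5, 3:2, 4:2, 5:5, 6:2, 7:3, 8:3, 9:5, 10:0, 11:1, 12:3
Odd-degree vertices: 1, 2, 5, 7, 8, 9, 11, 12.

8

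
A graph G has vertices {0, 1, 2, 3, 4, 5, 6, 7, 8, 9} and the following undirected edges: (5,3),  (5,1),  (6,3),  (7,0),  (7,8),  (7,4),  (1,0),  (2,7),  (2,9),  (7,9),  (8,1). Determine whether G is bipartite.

No

The cycle 2-7-9-2 has length 3, which is odd, so the graph is not bipartite.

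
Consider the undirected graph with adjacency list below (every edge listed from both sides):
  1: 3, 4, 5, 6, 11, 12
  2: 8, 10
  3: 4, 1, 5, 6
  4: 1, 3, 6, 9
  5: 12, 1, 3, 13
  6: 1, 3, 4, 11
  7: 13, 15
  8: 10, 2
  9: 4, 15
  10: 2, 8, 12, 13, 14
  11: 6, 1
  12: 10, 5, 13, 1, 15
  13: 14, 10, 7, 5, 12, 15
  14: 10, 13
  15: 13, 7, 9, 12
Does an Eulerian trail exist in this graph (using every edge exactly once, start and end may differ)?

Yes

Degrees: 1:6, 2:2, 3:4, 4:4, 5:4, 6:4, 7:2, 8:2, 9:2, 10:5, 11:2, 12:5, 13:6, 14:2, 15:4
Odd-degree vertices: 10, 12 (2 total).
With 2 odd-degree vertices and all edges in one connected piece, an Eulerian trail exists (from 10 to 12).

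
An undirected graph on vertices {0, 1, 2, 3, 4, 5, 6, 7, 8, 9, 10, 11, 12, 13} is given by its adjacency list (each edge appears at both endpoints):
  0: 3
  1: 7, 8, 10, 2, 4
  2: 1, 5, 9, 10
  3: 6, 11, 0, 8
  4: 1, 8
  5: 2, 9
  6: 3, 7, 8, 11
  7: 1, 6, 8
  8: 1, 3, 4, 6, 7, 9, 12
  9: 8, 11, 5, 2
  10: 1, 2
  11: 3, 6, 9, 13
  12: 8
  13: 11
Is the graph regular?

Degrees: 0:1, 1:5, 2:4, 3:4, 4:2, 5:2, 6:4, 7:3, 8:7, 9:4, 10:2, 11:4, 12:1, 13:1
Degrees are not all equal (e.g. deg(0)=1 but deg(8)=7); not regular.

No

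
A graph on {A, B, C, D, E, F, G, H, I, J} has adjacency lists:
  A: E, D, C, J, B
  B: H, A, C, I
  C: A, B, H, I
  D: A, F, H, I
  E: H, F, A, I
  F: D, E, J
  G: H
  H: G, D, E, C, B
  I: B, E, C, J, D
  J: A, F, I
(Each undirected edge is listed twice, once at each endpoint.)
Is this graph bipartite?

The cycle B-C-H-B has length 3, which is odd, so the graph is not bipartite.

No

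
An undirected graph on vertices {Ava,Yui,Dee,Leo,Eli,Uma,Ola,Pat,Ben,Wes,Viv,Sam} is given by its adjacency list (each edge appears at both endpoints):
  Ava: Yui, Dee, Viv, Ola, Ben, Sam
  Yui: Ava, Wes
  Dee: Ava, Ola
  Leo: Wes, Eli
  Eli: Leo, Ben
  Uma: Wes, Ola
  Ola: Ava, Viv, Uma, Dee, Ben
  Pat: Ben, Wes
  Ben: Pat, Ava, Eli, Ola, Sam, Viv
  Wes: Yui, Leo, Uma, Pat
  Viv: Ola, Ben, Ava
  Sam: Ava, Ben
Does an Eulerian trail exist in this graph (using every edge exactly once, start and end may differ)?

Degrees: Ava:6, Yui:2, Dee:2, Leo:2, Eli:2, Uma:2, Ola:5, Pat:2, Ben:6, Wes:4, Viv:3, Sam:2
Odd-degree vertices: Ola, Viv (2 total).
With 2 odd-degree vertices and all edges in one connected piece, an Eulerian trail exists (from Ola to Viv).

Yes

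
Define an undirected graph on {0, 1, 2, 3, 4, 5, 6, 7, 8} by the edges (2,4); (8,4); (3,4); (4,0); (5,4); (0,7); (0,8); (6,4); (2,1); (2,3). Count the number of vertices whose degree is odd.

Degrees: 0:3, 1:1, 2:3, 3:2, 4:6, 5:1, 6:1, 7:1, 8:2
Odd-degree vertices: 0, 1, 2, 5, 6, 7.

6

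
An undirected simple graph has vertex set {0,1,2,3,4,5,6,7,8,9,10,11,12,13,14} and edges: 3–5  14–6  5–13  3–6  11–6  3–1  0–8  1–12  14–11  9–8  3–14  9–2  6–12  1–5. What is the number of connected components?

Component: {4}
Component: {7}
Component: {10}
Component: {0, 2, 8, 9}
Component: {1, 3, 5, 6, 11, 12, 13, 14}

5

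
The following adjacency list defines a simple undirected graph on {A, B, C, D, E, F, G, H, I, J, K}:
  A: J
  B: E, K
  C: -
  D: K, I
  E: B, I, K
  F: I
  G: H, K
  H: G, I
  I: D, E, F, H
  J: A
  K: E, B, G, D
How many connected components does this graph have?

3

Component: {C}
Component: {A, J}
Component: {B, D, E, F, G, H, I, K}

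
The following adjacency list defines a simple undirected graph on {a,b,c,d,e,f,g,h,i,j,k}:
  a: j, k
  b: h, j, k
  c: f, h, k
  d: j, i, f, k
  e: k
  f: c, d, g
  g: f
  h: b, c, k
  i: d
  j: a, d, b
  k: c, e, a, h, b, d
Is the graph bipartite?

No

c-h-k-c is an odd cycle (length 3), and a bipartite graph can contain only even cycles.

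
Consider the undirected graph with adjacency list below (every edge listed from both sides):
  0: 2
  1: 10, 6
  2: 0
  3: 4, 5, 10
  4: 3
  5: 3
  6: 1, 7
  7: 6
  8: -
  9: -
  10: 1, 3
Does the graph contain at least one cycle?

No

|V| = 11, |E| = 7, number of components = 4.
Since 7 = 11 - 4, the graph is a forest and contains no cycle.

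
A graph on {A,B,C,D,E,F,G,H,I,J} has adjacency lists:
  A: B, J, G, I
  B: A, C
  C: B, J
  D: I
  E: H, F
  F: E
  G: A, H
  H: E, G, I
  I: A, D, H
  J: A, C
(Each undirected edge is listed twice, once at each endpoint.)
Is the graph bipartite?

A valid 2-coloring puts {B, E, G, I, J} on one side and {A, C, D, F, H} on the other; every edge crosses between the two sides.

Yes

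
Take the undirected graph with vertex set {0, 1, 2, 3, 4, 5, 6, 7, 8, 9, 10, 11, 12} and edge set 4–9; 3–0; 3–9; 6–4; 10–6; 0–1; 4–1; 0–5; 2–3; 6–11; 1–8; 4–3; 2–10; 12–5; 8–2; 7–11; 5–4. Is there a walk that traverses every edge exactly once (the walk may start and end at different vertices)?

No

Degrees: 0:3, 1:3, 2:3, 3:4, 4:5, 5:3, 6:3, 7:1, 8:2, 9:2, 10:2, 11:2, 12:1
Odd-degree vertices: 0, 1, 2, 4, 5, 6, 7, 12 (8 total).
An Eulerian trail requires 0 or 2 odd-degree vertices; here there are 8.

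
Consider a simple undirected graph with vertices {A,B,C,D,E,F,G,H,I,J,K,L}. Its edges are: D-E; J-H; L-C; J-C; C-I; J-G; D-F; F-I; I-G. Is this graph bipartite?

Yes

Partition the vertices as {A, B, D, I, J, K, L} vs {C, E, F, G, H}. Each listed edge has one endpoint in each part, so the graph is bipartite.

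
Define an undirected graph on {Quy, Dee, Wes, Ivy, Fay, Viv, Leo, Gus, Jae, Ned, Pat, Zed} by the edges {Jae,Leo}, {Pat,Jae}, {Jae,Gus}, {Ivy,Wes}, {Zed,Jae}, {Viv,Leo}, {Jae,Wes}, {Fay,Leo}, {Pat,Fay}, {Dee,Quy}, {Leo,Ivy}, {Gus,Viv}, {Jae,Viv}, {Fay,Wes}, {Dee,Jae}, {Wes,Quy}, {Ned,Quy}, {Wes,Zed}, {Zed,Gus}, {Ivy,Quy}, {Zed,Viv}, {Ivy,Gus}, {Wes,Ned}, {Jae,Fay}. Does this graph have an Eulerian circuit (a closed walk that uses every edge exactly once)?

Yes

Degrees: Quy:4, Dee:2, Wes:6, Ivy:4, Fay:4, Viv:4, Leo:4, Gus:4, Jae:8, Ned:2, Pat:2, Zed:4
All degrees are even and the non-isolated vertices are connected — an Eulerian circuit exists.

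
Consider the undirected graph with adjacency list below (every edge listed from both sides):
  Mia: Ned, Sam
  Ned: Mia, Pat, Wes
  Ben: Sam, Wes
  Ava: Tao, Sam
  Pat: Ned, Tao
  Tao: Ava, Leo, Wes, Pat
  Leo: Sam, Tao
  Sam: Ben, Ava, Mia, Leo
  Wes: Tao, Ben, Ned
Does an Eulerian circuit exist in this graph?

Degrees: Mia:2, Ned:3, Ben:2, Ava:2, Pat:2, Tao:4, Leo:2, Sam:4, Wes:3
Vertices with odd degree: Ned, Wes. An Eulerian circuit requires all degrees even.

No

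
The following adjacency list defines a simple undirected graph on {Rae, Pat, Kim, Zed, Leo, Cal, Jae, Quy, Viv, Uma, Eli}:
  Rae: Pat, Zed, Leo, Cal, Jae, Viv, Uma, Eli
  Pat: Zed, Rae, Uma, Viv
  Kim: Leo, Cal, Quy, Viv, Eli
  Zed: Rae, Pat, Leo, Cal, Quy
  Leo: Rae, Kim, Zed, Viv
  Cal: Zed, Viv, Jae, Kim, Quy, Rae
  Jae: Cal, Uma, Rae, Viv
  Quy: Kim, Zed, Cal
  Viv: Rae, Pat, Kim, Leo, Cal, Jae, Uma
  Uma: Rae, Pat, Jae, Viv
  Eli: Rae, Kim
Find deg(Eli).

2

Neighbors of Eli: Rae, Kim.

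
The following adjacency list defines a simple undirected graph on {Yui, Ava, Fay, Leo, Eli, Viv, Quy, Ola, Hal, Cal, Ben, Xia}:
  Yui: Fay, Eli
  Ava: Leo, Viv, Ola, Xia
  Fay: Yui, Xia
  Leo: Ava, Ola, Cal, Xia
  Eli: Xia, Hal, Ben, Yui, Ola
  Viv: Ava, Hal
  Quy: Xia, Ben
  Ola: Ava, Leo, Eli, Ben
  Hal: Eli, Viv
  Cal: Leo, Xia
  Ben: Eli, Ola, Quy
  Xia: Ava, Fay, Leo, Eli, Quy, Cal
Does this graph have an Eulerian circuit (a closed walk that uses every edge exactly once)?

Degrees: Yui:2, Ava:4, Fay:2, Leo:4, Eli:5, Viv:2, Quy:2, Ola:4, Hal:2, Cal:2, Ben:3, Xia:6
Eli, Ben have odd degree; an Eulerian circuit needs every degree to be even, so none exists.

No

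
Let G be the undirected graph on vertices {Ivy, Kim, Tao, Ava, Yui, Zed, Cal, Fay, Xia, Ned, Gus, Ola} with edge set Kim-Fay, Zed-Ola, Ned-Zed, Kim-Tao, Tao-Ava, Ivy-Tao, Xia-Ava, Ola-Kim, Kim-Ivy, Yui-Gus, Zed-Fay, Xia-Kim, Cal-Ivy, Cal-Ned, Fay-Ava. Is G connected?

Component: {Yui, Gus}
Component: {Ivy, Kim, Tao, Ava, Zed, Cal, Fay, Xia, Ned, Ola}
There are 2 separate components, so the graph is not connected.

No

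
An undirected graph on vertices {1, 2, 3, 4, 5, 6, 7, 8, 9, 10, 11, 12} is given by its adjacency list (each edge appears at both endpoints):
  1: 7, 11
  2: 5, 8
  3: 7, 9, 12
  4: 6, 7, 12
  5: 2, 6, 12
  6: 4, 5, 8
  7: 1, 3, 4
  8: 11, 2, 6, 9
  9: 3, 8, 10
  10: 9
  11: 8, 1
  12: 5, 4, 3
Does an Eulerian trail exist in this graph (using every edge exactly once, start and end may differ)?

No

Degrees: 1:2, 2:2, 3:3, 4:3, 5:3, 6:3, 7:3, 8:4, 9:3, 10:1, 11:2, 12:3
Odd-degree vertices: 3, 4, 5, 6, 7, 9, 10, 12 (8 total).
An Eulerian trail requires 0 or 2 odd-degree vertices; here there are 8.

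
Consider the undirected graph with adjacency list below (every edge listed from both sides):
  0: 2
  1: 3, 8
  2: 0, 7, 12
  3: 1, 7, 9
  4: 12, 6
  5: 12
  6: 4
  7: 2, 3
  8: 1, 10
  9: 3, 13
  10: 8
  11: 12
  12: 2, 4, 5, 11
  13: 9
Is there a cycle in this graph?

No

|V| = 14, |E| = 13, number of components = 1.
Since 13 = 14 - 1, the graph is a forest and contains no cycle.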